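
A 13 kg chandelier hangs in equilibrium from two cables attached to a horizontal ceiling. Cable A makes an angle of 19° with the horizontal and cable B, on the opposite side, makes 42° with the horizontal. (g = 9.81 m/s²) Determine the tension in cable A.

T_A ≈ 108 N

Weight W = 13 × 9.81 = 127.5 N acts straight down.
Horizontal: T_A cos 19° = T_B cos 42°  →  T_B = 1.272 T_A.
Vertical: T_A sin 19° + T_B sin 42° = 127.5.
Substituting the horizontal relation into the vertical equation gives 1.177 T_A = 127.5, so T_A = 108.4 N.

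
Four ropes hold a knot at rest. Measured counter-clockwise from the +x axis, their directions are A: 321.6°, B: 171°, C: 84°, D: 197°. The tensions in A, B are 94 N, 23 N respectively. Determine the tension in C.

T_C ≈ 73.1 N

Resolve: ΣF_x = 94 cos 321.6° + 23 cos 171° + T_C cos 84° + T_D cos 197° = 0.
        ΣF_y = 94 sin 321.6° + 23 sin 171° + T_C sin 84° + T_D sin 197° = 0.
The known terms sum to (50.95, -54.79) N, so 0.1045 T_C − 0.9563 T_D = -50.95 and 0.9945 T_C − 0.2924 T_D = 54.79.
Solving simultaneously: T_C = 73.10 N, T_D = 61.27 N.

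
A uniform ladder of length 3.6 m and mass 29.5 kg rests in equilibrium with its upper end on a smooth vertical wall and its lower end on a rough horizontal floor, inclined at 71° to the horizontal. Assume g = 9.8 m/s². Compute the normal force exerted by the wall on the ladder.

N_wall ≈ 49.8 N

Torques about the foot: N_wall · 3.6 sin 71° = 29.5×9.8×1.8 cos 71° → N_wall = 49.773 N.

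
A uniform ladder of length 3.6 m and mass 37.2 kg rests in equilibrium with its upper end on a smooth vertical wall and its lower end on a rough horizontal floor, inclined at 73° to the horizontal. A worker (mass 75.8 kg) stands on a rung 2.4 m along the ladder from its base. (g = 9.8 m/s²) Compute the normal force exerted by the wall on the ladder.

Torques about the foot: N_wall · 3.6 sin 73° = 37.2×9.8×1.8 cos 73° + 75.8×9.8×2.4 cos 73° → N_wall = 207.13 N.

N_wall ≈ 207 N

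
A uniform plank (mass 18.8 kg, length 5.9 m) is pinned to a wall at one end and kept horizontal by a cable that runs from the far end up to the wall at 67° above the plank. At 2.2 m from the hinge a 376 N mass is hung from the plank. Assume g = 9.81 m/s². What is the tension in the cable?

Take torques about the hinge: T sin 67° · 5.9 = 18.8×9.81×2.95 + 376×2.2 = 1371.3 N·m.
So T = 1371.3 / (0.9205 × 5.9) = 252.49 N.

T ≈ 252 N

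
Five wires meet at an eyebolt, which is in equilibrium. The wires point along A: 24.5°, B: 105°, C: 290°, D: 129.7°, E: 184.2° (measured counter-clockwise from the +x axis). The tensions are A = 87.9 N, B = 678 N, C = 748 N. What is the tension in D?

Resolve: ΣF_x = 87.9 cos 24.5° + 678 cos 105° + 748 cos 290° + T_D cos 129.7° + T_E cos 184.2° = 0.
        ΣF_y = 87.9 sin 24.5° + 678 sin 105° + 748 sin 290° + T_D sin 129.7° + T_E sin 184.2° = 0.
The known terms sum to (160.3, -11.54) N, so -0.6388 T_D − 0.9973 T_E = -160.3 and 0.7694 T_D − 0.0732 T_E = 11.54.
Solving simultaneously: T_D = 28.56 N, T_E = 142.5 N.

T_D ≈ 28.6 N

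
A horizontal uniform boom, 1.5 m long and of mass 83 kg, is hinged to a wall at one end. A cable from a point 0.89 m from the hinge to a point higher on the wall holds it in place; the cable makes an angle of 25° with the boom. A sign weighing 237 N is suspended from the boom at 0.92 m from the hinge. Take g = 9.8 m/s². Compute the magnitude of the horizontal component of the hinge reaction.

H_x ≈ 2000 N

Take torques about the hinge: T sin 25° · 0.89 = 83×9.8×0.75 + 237×0.92 = 828.09 N·m.
So T = 828.09 / (0.4226 × 0.89) = 2201.6 N.
ΣF_x = 0: H_x = T cos 25° = 1995.3 N.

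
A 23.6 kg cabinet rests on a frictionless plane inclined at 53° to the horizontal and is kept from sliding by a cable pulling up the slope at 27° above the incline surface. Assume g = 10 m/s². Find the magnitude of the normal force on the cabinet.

N ≈ 46 N

Take axes along and perpendicular to the incline. Weight components: W sin 53° = 188.5 N down-slope, W cos 53° = 142 N into the surface.
Along incline: T cos 27° = W sin 53° → T = 211.5 N.
Perpendicular: N = W cos 53° − T sin 27° = 45.99 N.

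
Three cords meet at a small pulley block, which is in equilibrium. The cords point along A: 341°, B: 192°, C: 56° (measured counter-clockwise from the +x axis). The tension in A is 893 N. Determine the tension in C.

T_C ≈ 662 N

Resolve: ΣF_x = 893 cos 341° + T_B cos 192° + T_C cos 56° = 0.
        ΣF_y = 893 sin 341° + T_B sin 192° + T_C sin 56° = 0.
The known terms sum to (844.3, -290.7) N, so -0.9781 T_B + 0.5592 T_C = -844.3 and -0.2079 T_B + 0.8290 T_C = 290.7.
Solving simultaneously: T_B = 1242 N, T_C = 662.1 N.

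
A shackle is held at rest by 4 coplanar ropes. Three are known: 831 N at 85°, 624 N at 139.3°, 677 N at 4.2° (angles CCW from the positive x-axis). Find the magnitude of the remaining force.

Sum the known components: ΣF_x = 274.5 N, ΣF_y = 1284 N.
For equilibrium the remaining force must supply (−ΣF_x, −ΣF_y) = (-274.5, -1284) N.
Magnitude = √((-274.5)² + (-1284)²) = 1313 N; direction = atan2(-1284, -274.5) = 257.9°.

F ≈ 1310 N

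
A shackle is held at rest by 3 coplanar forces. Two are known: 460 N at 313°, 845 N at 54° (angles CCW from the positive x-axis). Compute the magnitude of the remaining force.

Sum the known components: ΣF_x = 810.4 N, ΣF_y = 347.2 N.
For equilibrium the remaining force must supply (−ΣF_x, −ΣF_y) = (-810.4, -347.2) N.
Magnitude = √((-810.4)² + (-347.2)²) = 881.6 N; direction = atan2(-347.2, -810.4) = 203.2°.

F ≈ 882 N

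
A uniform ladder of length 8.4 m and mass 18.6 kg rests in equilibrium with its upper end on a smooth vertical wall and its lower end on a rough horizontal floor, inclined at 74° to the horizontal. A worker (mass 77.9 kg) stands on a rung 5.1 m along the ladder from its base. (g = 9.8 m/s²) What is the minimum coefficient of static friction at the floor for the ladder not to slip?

μ_min ≈ 0.168

ΣF_y = 0: N_floor = 18.6×9.8 + 77.9×9.8 = 945.7 N.
Torques about the foot: N_wall · 8.4 sin 74° = 18.6×9.8×4.2 cos 74° + 77.9×9.8×5.1 cos 74° → N_wall = 159.04 N.
ΣF_x = 0: f_floor = N_wall = 159.04 N.
μ_min = f_floor / N_floor = 159.04 / 945.7 = 0.1682.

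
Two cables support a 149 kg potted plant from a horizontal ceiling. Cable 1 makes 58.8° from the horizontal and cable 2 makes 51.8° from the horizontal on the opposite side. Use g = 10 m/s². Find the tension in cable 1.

Weight W = 149 × 10 = 1490 N acts straight down.
Horizontal: T_1 cos 58.8° = T_2 cos 51.8°  →  T_2 = 0.8377 T_1.
Vertical: T_1 sin 58.8° + T_2 sin 51.8° = 1490.
Substituting the horizontal relation into the vertical equation gives 1.514 T_1 = 1490, so T_1 = 984.4 N.

T_1 ≈ 984 N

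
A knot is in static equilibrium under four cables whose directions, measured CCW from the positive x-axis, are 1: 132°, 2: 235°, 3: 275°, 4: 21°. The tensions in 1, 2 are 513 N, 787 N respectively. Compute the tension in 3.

Resolve: ΣF_x = 513 cos 132° + 787 cos 235° + T_3 cos 275° + T_4 cos 21° = 0.
        ΣF_y = 513 sin 132° + 787 sin 235° + T_3 sin 275° + T_4 sin 21° = 0.
The known terms sum to (-794.7, -263.4) N, so 0.0872 T_3 + 0.9336 T_4 = 794.7 and -0.9962 T_3 + 0.3584 T_4 = 263.4.
Solving simultaneously: T_3 = 40.41 N, T_4 = 847.4 N.

T_3 ≈ 40.4 N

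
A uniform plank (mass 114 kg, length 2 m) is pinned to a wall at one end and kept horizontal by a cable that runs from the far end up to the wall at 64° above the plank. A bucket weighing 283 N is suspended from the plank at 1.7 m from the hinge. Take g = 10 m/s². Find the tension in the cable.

T ≈ 902 N

Take torques about the hinge: T sin 64° · 2 = 114×10×1 + 283×1.7 = 1621.1 N·m.
So T = 1621.1 / (0.8988 × 2) = 901.82 N.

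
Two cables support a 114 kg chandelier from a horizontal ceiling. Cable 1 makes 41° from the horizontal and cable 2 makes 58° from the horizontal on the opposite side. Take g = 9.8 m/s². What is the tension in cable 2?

T_2 ≈ 854 N

Weight W = 114 × 9.8 = 1117 N acts straight down.
Horizontal: T_1 cos 41° = T_2 cos 58°  →  T_1 = 0.7021 T_2.
Vertical: T_1 sin 41° + T_2 sin 58° = 1117.
Substituting the horizontal relation into the vertical equation gives 1.309 T_2 = 1117, so T_2 = 853.7 N.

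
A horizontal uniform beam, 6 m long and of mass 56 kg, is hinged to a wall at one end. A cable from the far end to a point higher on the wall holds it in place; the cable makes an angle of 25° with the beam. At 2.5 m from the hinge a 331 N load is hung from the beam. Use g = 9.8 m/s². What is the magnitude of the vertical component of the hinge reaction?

|H_y| ≈ 467 N

Take torques about the hinge: T sin 25° · 6 = 56×9.8×3 + 331×2.5 = 2473.9 N·m.
So T = 2473.9 / (0.4226 × 6) = 975.62 N.
ΣF_y = 0: H_y = (56×9.8 + 331) − T sin 25° = 879.8 − 412.32 = 467.48 N.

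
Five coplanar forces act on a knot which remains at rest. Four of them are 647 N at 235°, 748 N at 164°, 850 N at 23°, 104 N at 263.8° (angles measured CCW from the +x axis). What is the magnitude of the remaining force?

F ≈ 333 N

Sum the known components: ΣF_x = -318.9 N, ΣF_y = -95.08 N.
For equilibrium the remaining force must supply (−ΣF_x, −ΣF_y) = (318.9, 95.08) N.
Magnitude = √((318.9)² + (95.08)²) = 332.8 N; direction = atan2(95.08, 318.9) = 16.6°.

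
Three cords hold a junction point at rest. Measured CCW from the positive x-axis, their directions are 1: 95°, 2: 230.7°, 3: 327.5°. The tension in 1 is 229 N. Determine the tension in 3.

Resolve: ΣF_x = 229 cos 95° + T_2 cos 230.7° + T_3 cos 327.5° = 0.
        ΣF_y = 229 sin 95° + T_2 sin 230.7° + T_3 sin 327.5° = 0.
The known terms sum to (-19.96, 228.1) N, so -0.6334 T_2 + 0.8434 T_3 = 19.96 and -0.7738 T_2 − 0.5373 T_3 = -228.1.
Solving simultaneously: T_2 = 183 N, T_3 = 161.1 N.

T_3 ≈ 161 N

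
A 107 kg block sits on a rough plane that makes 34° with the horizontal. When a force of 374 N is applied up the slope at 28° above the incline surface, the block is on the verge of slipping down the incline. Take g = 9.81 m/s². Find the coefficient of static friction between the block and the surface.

On the verge of sliding down the incline, friction is at its maximum μN and acts up the slope.
Perpendicular to incline: N = W cos 34° − P sin 28° = 870.2 − 175.6 = 694.6 N.
Along incline: P cos 28° + μN = W sin 34° → μ = (W sin 34° − P cos 28°) / N = 0.3696.

μ ≈ 0.370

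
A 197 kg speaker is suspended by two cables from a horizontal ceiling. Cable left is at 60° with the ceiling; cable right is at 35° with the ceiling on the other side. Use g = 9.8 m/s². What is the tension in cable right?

Weight W = 197 × 9.8 = 1931 N acts straight down.
Horizontal: T_left cos 60° = T_right cos 35°  →  T_left = 1.638 T_right.
Vertical: T_left sin 60° + T_right sin 35° = 1931.
Substituting the horizontal relation into the vertical equation gives 1.992 T_right = 1931, so T_right = 969 N.

T_right ≈ 969 N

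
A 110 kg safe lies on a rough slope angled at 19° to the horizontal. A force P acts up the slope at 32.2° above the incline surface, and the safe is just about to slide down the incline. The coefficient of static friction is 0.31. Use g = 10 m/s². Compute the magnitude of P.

P ≈ 52.4 N

On the verge of sliding down the incline, friction equals μN and acts up the slope.
Perpendicular: N + P sin 32.2° = W cos 19° = 1040 N.
Along incline: P cos 32.2° + μN = W sin 19° with W sin 19° = 358.1 N.
Solving the pair for P and N: P = 52.43 N, N = 1012 N (and f = μN = 313.8 N).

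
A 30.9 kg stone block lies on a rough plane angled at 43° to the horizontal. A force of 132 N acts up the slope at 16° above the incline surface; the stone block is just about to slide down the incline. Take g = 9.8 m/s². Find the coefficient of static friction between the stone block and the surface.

On the verge of sliding down the incline, friction is at its maximum μN and acts up the slope.
Perpendicular to incline: N = W cos 43° − P sin 16° = 221.5 − 36.38 = 185.1 N.
Along incline: P cos 16° + μN = W sin 43° → μ = (W sin 43° − P cos 16°) / N = 0.4303.

μ ≈ 0.430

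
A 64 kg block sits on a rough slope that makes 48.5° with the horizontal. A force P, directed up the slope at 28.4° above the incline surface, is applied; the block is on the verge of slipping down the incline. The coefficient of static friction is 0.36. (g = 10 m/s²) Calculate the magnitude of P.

P ≈ 461 N

On the verge of sliding down the incline, friction equals μN and acts up the slope.
Perpendicular: N + P sin 28.4° = W cos 48.5° = 424.1 N.
Along incline: P cos 28.4° + μN = W sin 48.5° with W sin 48.5° = 479.3 N.
Solving the pair for P and N: P = 461.1 N, N = 204.8 N (and f = μN = 73.71 N).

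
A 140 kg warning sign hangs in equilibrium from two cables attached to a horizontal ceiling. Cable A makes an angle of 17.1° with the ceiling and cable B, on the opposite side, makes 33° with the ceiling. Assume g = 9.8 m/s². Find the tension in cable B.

Weight W = 140 × 9.8 = 1372 N acts straight down.
Horizontal: T_A cos 17.1° = T_B cos 33°  →  T_A = 0.8775 T_B.
Vertical: T_A sin 17.1° + T_B sin 33° = 1372.
Substituting the horizontal relation into the vertical equation gives 0.8026 T_B = 1372, so T_B = 1709 N.

T_B ≈ 1710 N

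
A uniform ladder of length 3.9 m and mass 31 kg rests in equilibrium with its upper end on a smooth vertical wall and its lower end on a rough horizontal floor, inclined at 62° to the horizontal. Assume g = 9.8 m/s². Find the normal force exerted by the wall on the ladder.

Torques about the foot: N_wall · 3.9 sin 62° = 31×9.8×1.95 cos 62° → N_wall = 80.767 N.

N_wall ≈ 80.8 N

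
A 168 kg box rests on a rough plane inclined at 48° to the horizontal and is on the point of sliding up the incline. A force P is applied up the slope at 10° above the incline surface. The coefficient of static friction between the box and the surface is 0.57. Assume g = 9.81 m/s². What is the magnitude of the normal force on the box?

On the verge of sliding up the incline, friction equals μN and acts down the slope.
Perpendicular: N + P sin 10° = W cos 48° = 1103 N.
Along incline: P cos 10° = W sin 48° + μN  with W sin 48° = 1225 N.
Solving the pair for P and N: P = 1710 N, N = 805.8 N (and f = μN = 459.3 N).

N ≈ 806 N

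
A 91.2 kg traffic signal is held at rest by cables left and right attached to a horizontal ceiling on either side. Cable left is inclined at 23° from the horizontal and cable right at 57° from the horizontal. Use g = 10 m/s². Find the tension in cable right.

T_right ≈ 852 N

Weight W = 91.2 × 10 = 912 N acts straight down.
Horizontal: T_left cos 23° = T_right cos 57°  →  T_left = 0.5917 T_right.
Vertical: T_left sin 23° + T_right sin 57° = 912.
Substituting the horizontal relation into the vertical equation gives 1.07 T_right = 912, so T_right = 852.5 N.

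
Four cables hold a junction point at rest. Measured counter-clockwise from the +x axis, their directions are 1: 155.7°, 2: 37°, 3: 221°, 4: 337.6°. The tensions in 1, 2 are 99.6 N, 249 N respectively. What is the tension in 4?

Resolve: ΣF_x = 99.6 cos 155.7° + 249 cos 37° + T_3 cos 221° + T_4 cos 337.6° = 0.
        ΣF_y = 99.6 sin 155.7° + 249 sin 37° + T_3 sin 221° + T_4 sin 337.6° = 0.
The known terms sum to (108.1, 190.8) N, so -0.7547 T_3 + 0.9245 T_4 = -108.1 and -0.6561 T_3 − 0.3811 T_4 = -190.8.
Solving simultaneously: T_3 = 243.4 N, T_4 = 81.77 N.

T_4 ≈ 81.8 N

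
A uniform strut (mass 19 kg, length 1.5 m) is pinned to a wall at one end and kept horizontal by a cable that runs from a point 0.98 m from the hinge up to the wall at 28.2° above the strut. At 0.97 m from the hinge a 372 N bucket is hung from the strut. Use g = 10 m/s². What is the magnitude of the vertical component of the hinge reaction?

Take torques about the hinge: T sin 28.2° · 0.98 = 19×10×0.75 + 372×0.97 = 503.34 N·m.
So T = 503.34 / (0.4726 × 0.98) = 1086.9 N.
ΣF_y = 0: H_y = (19×10 + 372) − T sin 28.2° = 562 − 513.61 = 48.388 N.

|H_y| ≈ 48.4 N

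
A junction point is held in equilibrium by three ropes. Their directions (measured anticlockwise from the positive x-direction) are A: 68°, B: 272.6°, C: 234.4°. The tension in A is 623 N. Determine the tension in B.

Resolve: ΣF_x = 623 cos 68° + T_B cos 272.6° + T_C cos 234.4° = 0.
        ΣF_y = 623 sin 68° + T_B sin 272.6° + T_C sin 234.4° = 0.
The known terms sum to (233.4, 577.6) N, so 0.0454 T_B − 0.5821 T_C = -233.4 and -0.9990 T_B − 0.8131 T_C = -577.6.
Solving simultaneously: T_B = 236.9 N, T_C = 419.4 N.

T_B ≈ 237 N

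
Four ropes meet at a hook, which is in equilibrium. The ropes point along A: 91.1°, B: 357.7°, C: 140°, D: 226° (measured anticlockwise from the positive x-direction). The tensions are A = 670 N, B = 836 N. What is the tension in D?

Resolve: ΣF_x = 670 cos 91.1° + 836 cos 357.7° + T_C cos 140° + T_D cos 226° = 0.
        ΣF_y = 670 sin 91.1° + 836 sin 357.7° + T_C sin 140° + T_D sin 226° = 0.
The known terms sum to (822.5, 636.3) N, so -0.7660 T_C − 0.6947 T_D = -822.5 and 0.6428 T_C − 0.7193 T_D = -636.3.
Solving simultaneously: T_C = 150 N, T_D = 1019 N.

T_D ≈ 1020 N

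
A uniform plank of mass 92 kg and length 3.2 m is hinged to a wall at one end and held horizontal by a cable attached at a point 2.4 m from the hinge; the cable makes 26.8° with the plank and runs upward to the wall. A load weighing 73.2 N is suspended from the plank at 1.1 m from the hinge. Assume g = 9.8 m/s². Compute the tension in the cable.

T ≈ 1410 N

Take torques about the hinge: T sin 26.8° · 2.4 = 92×9.8×1.6 + 73.2×1.1 = 1523.1 N·m.
So T = 1523.1 / (0.4509 × 2.4) = 1407.5 N.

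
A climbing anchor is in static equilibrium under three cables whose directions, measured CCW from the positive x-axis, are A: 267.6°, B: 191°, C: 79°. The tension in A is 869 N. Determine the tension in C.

Resolve: ΣF_x = 869 cos 267.6° + T_B cos 191° + T_C cos 79° = 0.
        ΣF_y = 869 sin 267.6° + T_B sin 191° + T_C sin 79° = 0.
The known terms sum to (-36.39, -868.2) N, so -0.9816 T_B + 0.1908 T_C = 36.39 and -0.1908 T_B + 0.9816 T_C = 868.2.
Solving simultaneously: T_B = 140.2 N, T_C = 911.7 N.

T_C ≈ 912 N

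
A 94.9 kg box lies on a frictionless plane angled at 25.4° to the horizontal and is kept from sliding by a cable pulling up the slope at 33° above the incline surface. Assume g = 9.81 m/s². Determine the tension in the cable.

Take axes along and perpendicular to the incline. Weight components: W sin 25.4° = 399.3 N down-slope, W cos 25.4° = 841 N into the surface.
Along incline: T cos 33° = W sin 25.4° → T = 476.1 N.
Perpendicular: N = W cos 25.4° − T sin 33° = 581.7 N.

T ≈ 476 N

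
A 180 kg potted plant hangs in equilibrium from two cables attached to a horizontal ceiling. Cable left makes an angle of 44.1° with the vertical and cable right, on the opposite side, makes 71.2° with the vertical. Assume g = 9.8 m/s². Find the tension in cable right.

T_right ≈ 1360 N

Angles from the horizontal: cable left is 90° − 44.1° = 45.9°, cable right is 90° − 71.2° = 18.8°.
Weight W = 180 × 9.8 = 1764 N acts straight down.
Horizontal: T_left cos 45.9° = T_right cos 18.8°  →  T_left = 1.36 T_right.
Vertical: T_left sin 45.9° + T_right sin 18.8° = 1764.
Substituting the horizontal relation into the vertical equation gives 1.299 T_right = 1764, so T_right = 1358 N.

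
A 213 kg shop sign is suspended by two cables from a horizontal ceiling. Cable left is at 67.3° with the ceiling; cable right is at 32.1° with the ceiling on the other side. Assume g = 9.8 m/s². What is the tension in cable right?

Weight W = 213 × 9.8 = 2087 N acts straight down.
Horizontal: T_left cos 67.3° = T_right cos 32.1°  →  T_left = 2.195 T_right.
Vertical: T_left sin 67.3° + T_right sin 32.1° = 2087.
Substituting the horizontal relation into the vertical equation gives 2.557 T_right = 2087, so T_right = 816.5 N.

T_right ≈ 817 N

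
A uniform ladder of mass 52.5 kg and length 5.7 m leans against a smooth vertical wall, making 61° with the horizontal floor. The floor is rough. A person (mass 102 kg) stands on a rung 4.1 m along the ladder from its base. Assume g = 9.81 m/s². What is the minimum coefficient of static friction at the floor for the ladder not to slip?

ΣF_y = 0: N_floor = 52.5×9.81 + 102×9.81 = 1515.6 N.
Torques about the foot: N_wall · 5.7 sin 61° = 52.5×9.81×2.85 cos 61° + 102×9.81×4.1 cos 61° → N_wall = 541.7 N.
ΣF_x = 0: f_floor = N_wall = 541.7 N.
μ_min = f_floor / N_floor = 541.7 / 1515.6 = 0.3574.

μ_min ≈ 0.357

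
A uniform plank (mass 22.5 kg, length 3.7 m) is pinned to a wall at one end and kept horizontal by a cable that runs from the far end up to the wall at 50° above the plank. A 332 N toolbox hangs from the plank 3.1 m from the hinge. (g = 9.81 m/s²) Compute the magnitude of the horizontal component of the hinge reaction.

H_x ≈ 326 N

Take torques about the hinge: T sin 50° · 3.7 = 22.5×9.81×1.85 + 332×3.1 = 1437.5 N·m.
So T = 1437.5 / (0.7660 × 3.7) = 507.18 N.
ΣF_x = 0: H_x = T cos 50° = 326.01 N.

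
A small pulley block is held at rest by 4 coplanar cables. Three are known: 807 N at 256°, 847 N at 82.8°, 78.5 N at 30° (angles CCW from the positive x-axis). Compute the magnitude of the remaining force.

Sum the known components: ΣF_x = -21.09 N, ΣF_y = 96.54 N.
For equilibrium the remaining force must supply (−ΣF_x, −ΣF_y) = (21.09, -96.54) N.
Magnitude = √((21.09)² + (-96.54)²) = 98.82 N; direction = atan2(-96.54, 21.09) = 282.3°.

F ≈ 98.8 N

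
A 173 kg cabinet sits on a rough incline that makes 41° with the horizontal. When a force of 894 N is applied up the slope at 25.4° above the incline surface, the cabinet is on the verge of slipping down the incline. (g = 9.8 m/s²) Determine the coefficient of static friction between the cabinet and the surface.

μ ≈ 0.340

On the verge of sliding down the incline, friction is at its maximum μN and acts up the slope.
Perpendicular to incline: N = W cos 41° − P sin 25.4° = 1280 − 383.5 = 896.1 N.
Along incline: P cos 25.4° + μN = W sin 41° → μ = (W sin 41° − P cos 25.4°) / N = 0.34.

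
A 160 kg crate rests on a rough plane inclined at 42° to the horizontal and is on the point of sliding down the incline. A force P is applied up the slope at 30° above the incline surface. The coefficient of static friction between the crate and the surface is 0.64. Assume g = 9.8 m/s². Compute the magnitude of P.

P ≈ 556 N

On the verge of sliding down the incline, friction equals μN and acts up the slope.
Perpendicular: N + P sin 30° = W cos 42° = 1165 N.
Along incline: P cos 30° + μN = W sin 42° with W sin 42° = 1049 N.
Solving the pair for P and N: P = 555.7 N, N = 887.4 N (and f = μN = 567.9 N).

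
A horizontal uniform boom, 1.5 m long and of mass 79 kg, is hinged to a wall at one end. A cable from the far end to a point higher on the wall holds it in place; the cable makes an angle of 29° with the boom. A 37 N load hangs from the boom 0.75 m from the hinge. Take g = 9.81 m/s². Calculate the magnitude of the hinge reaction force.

Take torques about the hinge: T sin 29° · 1.5 = 79×9.81×0.75 + 37×0.75 = 608.99 N·m.
So T = 608.99 / (0.4848 × 1.5) = 837.43 N.
ΣF_x = 0: H_x = T cos 29° = 732.43 N.
ΣF_y = 0: H_y = (79×9.81 + 37) − T sin 29° = 811.99 − 406 = 405.99 N.
|H| = √(H_x² + H_y²) = √((732.43)² + (405.99)²) = 837.43 N.

|H| ≈ 837 N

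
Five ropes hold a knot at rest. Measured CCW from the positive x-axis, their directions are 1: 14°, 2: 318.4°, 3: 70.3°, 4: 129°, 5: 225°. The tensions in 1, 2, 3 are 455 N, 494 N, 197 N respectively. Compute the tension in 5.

T_5 ≈ 665 N

Resolve: ΣF_x = 455 cos 14° + 494 cos 318.4° + 197 cos 70.3° + T_4 cos 129° + T_5 cos 225° = 0.
        ΣF_y = 455 sin 14° + 494 sin 318.4° + 197 sin 70.3° + T_4 sin 129° + T_5 sin 225° = 0.
The known terms sum to (877.3, -32.44) N, so -0.6293 T_4 − 0.7071 T_5 = -877.3 and 0.7771 T_4 − 0.7071 T_5 = 32.44.
Solving simultaneously: T_4 = 646.8 N, T_5 = 665 N.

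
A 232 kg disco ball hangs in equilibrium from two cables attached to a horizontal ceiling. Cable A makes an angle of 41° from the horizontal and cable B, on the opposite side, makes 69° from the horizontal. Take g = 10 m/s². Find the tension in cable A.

Weight W = 232 × 10 = 2320 N acts straight down.
Horizontal: T_A cos 41° = T_B cos 69°  →  T_B = 2.106 T_A.
Vertical: T_A sin 41° + T_B sin 69° = 2320.
Substituting the horizontal relation into the vertical equation gives 2.622 T_A = 2320, so T_A = 884.8 N.

T_A ≈ 885 N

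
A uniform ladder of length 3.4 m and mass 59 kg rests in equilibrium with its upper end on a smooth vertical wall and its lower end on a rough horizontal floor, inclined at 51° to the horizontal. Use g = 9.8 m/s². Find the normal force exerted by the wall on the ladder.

N_wall ≈ 234 N

Torques about the foot: N_wall · 3.4 sin 51° = 59×9.8×1.7 cos 51° → N_wall = 234.11 N.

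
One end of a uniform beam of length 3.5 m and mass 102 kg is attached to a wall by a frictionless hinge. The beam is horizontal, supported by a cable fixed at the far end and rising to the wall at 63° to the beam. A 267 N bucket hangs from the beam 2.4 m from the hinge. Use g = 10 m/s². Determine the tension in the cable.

Take torques about the hinge: T sin 63° · 3.5 = 102×10×1.75 + 267×2.4 = 2425.8 N·m.
So T = 2425.8 / (0.8910 × 3.5) = 777.87 N.

T ≈ 778 N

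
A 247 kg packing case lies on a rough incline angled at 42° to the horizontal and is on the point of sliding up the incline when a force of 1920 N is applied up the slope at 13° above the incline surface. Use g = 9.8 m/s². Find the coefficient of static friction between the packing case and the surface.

On the verge of sliding up the incline, friction is at its maximum μN and acts down the slope.
Perpendicular to incline: N = W cos 42° − P sin 13° = 1799 − 431.9 = 1367 N.
Along incline: P cos 13° − μN = W sin 42° → μ = −(W sin 42° − P cos 13°) / N = 0.1837.

μ ≈ 0.184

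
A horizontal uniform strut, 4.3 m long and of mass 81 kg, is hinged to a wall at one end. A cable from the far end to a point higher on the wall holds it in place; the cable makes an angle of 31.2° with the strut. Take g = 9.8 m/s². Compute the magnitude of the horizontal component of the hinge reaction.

H_x ≈ 655 N

Take torques about the hinge: T sin 31.2° · 4.3 = 81×9.8×2.15 = 1706.7 N·m.
So T = 1706.7 / (0.5180 × 4.3) = 766.18 N.
ΣF_x = 0: H_x = T cos 31.2° = 655.36 N.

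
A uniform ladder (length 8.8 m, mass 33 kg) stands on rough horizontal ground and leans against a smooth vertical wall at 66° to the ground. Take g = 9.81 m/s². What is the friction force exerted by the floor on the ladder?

Torques about the foot: N_wall · 8.8 sin 66° = 33×9.81×4.4 cos 66° → N_wall = 72.067 N.
ΣF_x = 0: f_floor = N_wall = 72.067 N.

f ≈ 72.1 N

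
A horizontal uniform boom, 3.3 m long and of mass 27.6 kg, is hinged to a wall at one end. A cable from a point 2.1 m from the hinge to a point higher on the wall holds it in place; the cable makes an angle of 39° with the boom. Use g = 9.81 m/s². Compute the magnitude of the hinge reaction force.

|H| ≈ 269 N

Take torques about the hinge: T sin 39° · 2.1 = 27.6×9.81×1.65 = 446.75 N·m.
So T = 446.75 / (0.6293 × 2.1) = 338.04 N.
ΣF_x = 0: H_x = T cos 39° = 262.71 N.
ΣF_y = 0: H_y = (27.6×9.81) − T sin 39° = 270.76 − 212.74 = 58.019 N.
|H| = √(H_x² + H_y²) = √((262.71)² + (58.019)²) = 269.04 N.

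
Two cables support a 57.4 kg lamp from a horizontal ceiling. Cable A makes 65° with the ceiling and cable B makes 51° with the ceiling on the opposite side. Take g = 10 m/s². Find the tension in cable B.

Weight W = 57.4 × 10 = 574 N acts straight down.
Horizontal: T_A cos 65° = T_B cos 51°  →  T_A = 1.489 T_B.
Vertical: T_A sin 65° + T_B sin 51° = 574.
Substituting the horizontal relation into the vertical equation gives 2.127 T_B = 574, so T_B = 269.9 N.

T_B ≈ 270 N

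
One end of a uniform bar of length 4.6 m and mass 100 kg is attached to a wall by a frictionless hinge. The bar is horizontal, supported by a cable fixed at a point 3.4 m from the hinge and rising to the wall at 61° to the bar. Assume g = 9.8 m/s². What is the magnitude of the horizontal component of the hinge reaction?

H_x ≈ 367 N

Take torques about the hinge: T sin 61° · 3.4 = 100×9.8×2.3 = 2254 N·m.
So T = 2254 / (0.8746 × 3.4) = 757.98 N.
ΣF_x = 0: H_x = T cos 61° = 367.47 N.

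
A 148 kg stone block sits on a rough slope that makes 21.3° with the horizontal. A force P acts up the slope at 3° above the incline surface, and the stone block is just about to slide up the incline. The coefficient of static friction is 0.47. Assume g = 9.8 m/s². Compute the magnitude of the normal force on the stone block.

N ≈ 1290 N

On the verge of sliding up the incline, friction equals μN and acts down the slope.
Perpendicular: N + P sin 3° = W cos 21.3° = 1351 N.
Along incline: P cos 3° = W sin 21.3° + μN  with W sin 21.3° = 526.9 N.
Solving the pair for P and N: P = 1136 N, N = 1292 N (and f = μN = 607.2 N).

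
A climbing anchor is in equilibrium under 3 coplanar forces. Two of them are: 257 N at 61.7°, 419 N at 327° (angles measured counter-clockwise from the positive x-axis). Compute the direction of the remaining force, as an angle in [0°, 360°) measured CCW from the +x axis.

θ ≈ 180°

Sum the known components: ΣF_x = 473.2 N, ΣF_y = -1.921 N.
For equilibrium the remaining force must supply (−ΣF_x, −ΣF_y) = (-473.2, 1.921) N.
Magnitude = √((-473.2)² + (1.921)²) = 473.2 N; direction = atan2(1.921, -473.2) = 179.8°.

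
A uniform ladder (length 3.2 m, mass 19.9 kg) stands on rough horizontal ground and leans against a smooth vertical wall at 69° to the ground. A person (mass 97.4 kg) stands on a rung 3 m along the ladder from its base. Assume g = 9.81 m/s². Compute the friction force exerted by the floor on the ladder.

f ≈ 381 N

Torques about the foot: N_wall · 3.2 sin 69° = 19.9×9.81×1.6 cos 69° + 97.4×9.81×3 cos 69° → N_wall = 381.32 N.
ΣF_x = 0: f_floor = N_wall = 381.32 N.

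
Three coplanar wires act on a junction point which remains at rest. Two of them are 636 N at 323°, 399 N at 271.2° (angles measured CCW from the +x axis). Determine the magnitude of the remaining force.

Sum the known components: ΣF_x = 516.3 N, ΣF_y = -781.7 N.
For equilibrium the remaining force must supply (−ΣF_x, −ΣF_y) = (-516.3, 781.7) N.
Magnitude = √((-516.3)² + (781.7)²) = 936.8 N; direction = atan2(781.7, -516.3) = 123.4°.

F ≈ 937 N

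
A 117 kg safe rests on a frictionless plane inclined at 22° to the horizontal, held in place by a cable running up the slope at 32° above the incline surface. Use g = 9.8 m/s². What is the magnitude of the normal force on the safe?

N ≈ 795 N

Take axes along and perpendicular to the incline. Weight components: W sin 22° = 429.5 N down-slope, W cos 22° = 1063 N into the surface.
Along incline: T cos 32° = W sin 22° → T = 506.5 N.
Perpendicular: N = W cos 22° − T sin 32° = 794.7 N.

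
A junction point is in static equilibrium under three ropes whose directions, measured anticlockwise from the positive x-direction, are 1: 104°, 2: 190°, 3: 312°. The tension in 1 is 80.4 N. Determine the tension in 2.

Resolve: ΣF_x = 80.4 cos 104° + T_2 cos 190° + T_3 cos 312° = 0.
        ΣF_y = 80.4 sin 104° + T_2 sin 190° + T_3 sin 312° = 0.
The known terms sum to (-19.45, 78.01) N, so -0.9848 T_2 + 0.6691 T_3 = 19.45 and -0.1736 T_2 − 0.7431 T_3 = -78.01.
Solving simultaneously: T_2 = 44.51 N, T_3 = 94.58 N.

T_2 ≈ 44.5 N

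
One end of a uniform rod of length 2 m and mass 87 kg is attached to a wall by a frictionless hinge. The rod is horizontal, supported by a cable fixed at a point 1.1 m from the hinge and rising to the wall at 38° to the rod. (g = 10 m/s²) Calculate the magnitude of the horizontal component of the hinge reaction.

Take torques about the hinge: T sin 38° · 1.1 = 87×10×1 = 870 N·m.
So T = 870 / (0.6157 × 1.1) = 1284.6 N.
ΣF_x = 0: H_x = T cos 38° = 1012.3 N.

H_x ≈ 1010 N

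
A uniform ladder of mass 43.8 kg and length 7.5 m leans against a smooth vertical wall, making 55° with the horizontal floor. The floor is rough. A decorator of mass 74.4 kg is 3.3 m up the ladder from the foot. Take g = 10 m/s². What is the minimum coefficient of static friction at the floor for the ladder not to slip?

ΣF_y = 0: N_floor = 43.8×10 + 74.4×10 = 1182 N.
Torques about the foot: N_wall · 7.5 sin 55° = 43.8×10×3.75 cos 55° + 74.4×10×3.3 cos 55° → N_wall = 382.57 N.
ΣF_x = 0: f_floor = N_wall = 382.57 N.
μ_min = f_floor / N_floor = 382.57 / 1182 = 0.3237.

μ_min ≈ 0.324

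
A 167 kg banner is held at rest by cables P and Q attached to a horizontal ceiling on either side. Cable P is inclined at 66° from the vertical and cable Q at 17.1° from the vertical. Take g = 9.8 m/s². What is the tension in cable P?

T_P ≈ 485 N

Angles from the horizontal: cable P is 90° − 66° = 24°, cable Q is 90° − 17.1° = 72.9°.
Weight W = 167 × 9.8 = 1637 N acts straight down.
Horizontal: T_P cos 24° = T_Q cos 72.9°  →  T_Q = 3.107 T_P.
Vertical: T_P sin 24° + T_Q sin 72.9° = 1637.
Substituting the horizontal relation into the vertical equation gives 3.376 T_P = 1637, so T_P = 484.7 N.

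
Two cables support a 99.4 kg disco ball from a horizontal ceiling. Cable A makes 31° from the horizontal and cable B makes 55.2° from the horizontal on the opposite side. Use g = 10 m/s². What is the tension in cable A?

Weight W = 99.4 × 10 = 994 N acts straight down.
Horizontal: T_A cos 31° = T_B cos 55.2°  →  T_B = 1.502 T_A.
Vertical: T_A sin 31° + T_B sin 55.2° = 994.
Substituting the horizontal relation into the vertical equation gives 1.748 T_A = 994, so T_A = 568.5 N.

T_A ≈ 569 N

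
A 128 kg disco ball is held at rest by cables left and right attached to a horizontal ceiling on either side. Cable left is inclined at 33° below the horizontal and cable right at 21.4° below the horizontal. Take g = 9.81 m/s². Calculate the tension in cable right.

Weight W = 128 × 9.81 = 1256 N acts straight down.
Horizontal: T_left cos 33° = T_right cos 21.4°  →  T_left = 1.11 T_right.
Vertical: T_left sin 33° + T_right sin 21.4° = 1256.
Substituting the horizontal relation into the vertical equation gives 0.9695 T_right = 1256, so T_right = 1295 N.

T_right ≈ 1300 N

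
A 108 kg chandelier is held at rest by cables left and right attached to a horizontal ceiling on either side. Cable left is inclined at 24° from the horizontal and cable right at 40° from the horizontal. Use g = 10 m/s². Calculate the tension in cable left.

T_left ≈ 920 N

Weight W = 108 × 10 = 1080 N acts straight down.
Horizontal: T_left cos 24° = T_right cos 40°  →  T_right = 1.193 T_left.
Vertical: T_left sin 24° + T_right sin 40° = 1080.
Substituting the horizontal relation into the vertical equation gives 1.173 T_left = 1080, so T_left = 920.5 N.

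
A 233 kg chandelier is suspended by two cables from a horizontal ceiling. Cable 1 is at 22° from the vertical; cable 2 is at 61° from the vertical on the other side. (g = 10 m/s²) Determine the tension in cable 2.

T_2 ≈ 879 N

Angles from the horizontal: cable 1 is 90° − 22° = 68°, cable 2 is 90° − 61° = 29°.
Weight W = 233 × 10 = 2330 N acts straight down.
Horizontal: T_1 cos 68° = T_2 cos 29°  →  T_1 = 2.335 T_2.
Vertical: T_1 sin 68° + T_2 sin 29° = 2330.
Substituting the horizontal relation into the vertical equation gives 2.65 T_2 = 2330, so T_2 = 879.4 N.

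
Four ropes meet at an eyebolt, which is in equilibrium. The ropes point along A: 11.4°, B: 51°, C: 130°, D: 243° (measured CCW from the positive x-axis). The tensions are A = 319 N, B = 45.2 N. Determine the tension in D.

T_D ≈ 352 N

Resolve: ΣF_x = 319 cos 11.4° + 45.2 cos 51° + T_C cos 130° + T_D cos 243° = 0.
        ΣF_y = 319 sin 11.4° + 45.2 sin 51° + T_C sin 130° + T_D sin 243° = 0.
The known terms sum to (341.2, 98.18) N, so -0.6428 T_C − 0.4540 T_D = -341.2 and 0.7660 T_C − 0.8910 T_D = -98.18.
Solving simultaneously: T_C = 281.8 N, T_D = 352.5 N.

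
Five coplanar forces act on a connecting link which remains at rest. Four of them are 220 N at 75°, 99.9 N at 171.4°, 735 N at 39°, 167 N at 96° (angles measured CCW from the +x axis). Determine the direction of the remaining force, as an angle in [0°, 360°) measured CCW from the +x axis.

Sum the known components: ΣF_x = 511.9 N, ΣF_y = 856.1 N.
For equilibrium the remaining force must supply (−ΣF_x, −ΣF_y) = (-511.9, -856.1) N.
Magnitude = √((-511.9)² + (-856.1)²) = 997.5 N; direction = atan2(-856.1, -511.9) = 239.1°.

θ ≈ 239°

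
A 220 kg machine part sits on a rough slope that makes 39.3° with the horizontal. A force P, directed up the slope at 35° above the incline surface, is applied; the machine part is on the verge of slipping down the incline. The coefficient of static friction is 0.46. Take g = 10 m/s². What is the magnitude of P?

On the verge of sliding down the incline, friction equals μN and acts up the slope.
Perpendicular: N + P sin 35° = W cos 39.3° = 1702 N.
Along incline: P cos 35° + μN = W sin 39.3° with W sin 39.3° = 1393 N.
Solving the pair for P and N: P = 1099 N, N = 1072 N (and f = μN = 493.1 N).

P ≈ 1100 N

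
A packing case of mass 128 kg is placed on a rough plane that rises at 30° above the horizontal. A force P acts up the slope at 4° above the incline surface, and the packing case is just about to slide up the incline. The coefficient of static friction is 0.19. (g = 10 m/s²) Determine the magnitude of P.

P ≈ 842 N

On the verge of sliding up the incline, friction equals μN and acts down the slope.
Perpendicular: N + P sin 4° = W cos 30° = 1109 N.
Along incline: P cos 4° = W sin 30° + μN  with W sin 30° = 640 N.
Solving the pair for P and N: P = 841.5 N, N = 1050 N (and f = μN = 199.5 N).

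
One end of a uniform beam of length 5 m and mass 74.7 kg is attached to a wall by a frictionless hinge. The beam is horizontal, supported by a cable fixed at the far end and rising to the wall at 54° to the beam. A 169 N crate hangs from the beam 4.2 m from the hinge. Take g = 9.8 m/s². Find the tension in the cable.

T ≈ 628 N

Take torques about the hinge: T sin 54° · 5 = 74.7×9.8×2.5 + 169×4.2 = 2540 N·m.
So T = 2540 / (0.8090 × 5) = 627.91 N.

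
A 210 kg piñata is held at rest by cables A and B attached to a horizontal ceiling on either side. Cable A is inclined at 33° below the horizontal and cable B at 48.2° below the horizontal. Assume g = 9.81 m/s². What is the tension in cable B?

Weight W = 210 × 9.81 = 2060 N acts straight down.
Horizontal: T_A cos 33° = T_B cos 48.2°  →  T_A = 0.7947 T_B.
Vertical: T_A sin 33° + T_B sin 48.2° = 2060.
Substituting the horizontal relation into the vertical equation gives 1.178 T_B = 2060, so T_B = 1748 N.

T_B ≈ 1750 N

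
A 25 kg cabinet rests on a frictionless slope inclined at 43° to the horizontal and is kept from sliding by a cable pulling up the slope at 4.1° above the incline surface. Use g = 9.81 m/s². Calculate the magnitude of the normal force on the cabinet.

Take axes along and perpendicular to the incline. Weight components: W sin 43° = 167.3 N down-slope, W cos 43° = 179.4 N into the surface.
Along incline: T cos 4.1° = W sin 43° → T = 167.7 N.
Perpendicular: N = W cos 43° − T sin 4.1° = 167.4 N.

N ≈ 167 N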